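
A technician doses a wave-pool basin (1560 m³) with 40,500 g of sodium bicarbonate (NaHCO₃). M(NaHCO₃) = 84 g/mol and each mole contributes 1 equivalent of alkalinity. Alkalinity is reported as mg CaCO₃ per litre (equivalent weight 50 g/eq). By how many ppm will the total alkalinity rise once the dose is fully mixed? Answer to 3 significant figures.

Volume: 1560 m³ = 1,560,000 L.
Moles of NaHCO₃: 40,500 g ÷ 84 g/mol = 482.1 mol → 482.1 eq of alkalinity.
As CaCO₃: 482.1 eq × 50 g/eq = 24,110 g.
Rise: 24,110 g / 1,560,000 L × 1000 = 15.45 mg/L.

15.5 ppm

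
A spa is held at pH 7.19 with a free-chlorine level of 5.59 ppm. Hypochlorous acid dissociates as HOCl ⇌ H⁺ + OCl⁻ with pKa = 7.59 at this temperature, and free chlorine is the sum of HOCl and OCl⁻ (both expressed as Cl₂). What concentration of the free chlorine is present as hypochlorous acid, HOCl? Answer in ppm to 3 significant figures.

4.00 ppm

[OCl⁻]/[HOCl] = 10^(pH − pKa) = 10^(7.19 − 7.59) = 10^-0.40 = 0.3981.
Fraction as HOCl = 1 / (1 + 0.3981) = 0.7153.
HOCl = 0.7153 × 5.59 ppm = 3.998 ppm.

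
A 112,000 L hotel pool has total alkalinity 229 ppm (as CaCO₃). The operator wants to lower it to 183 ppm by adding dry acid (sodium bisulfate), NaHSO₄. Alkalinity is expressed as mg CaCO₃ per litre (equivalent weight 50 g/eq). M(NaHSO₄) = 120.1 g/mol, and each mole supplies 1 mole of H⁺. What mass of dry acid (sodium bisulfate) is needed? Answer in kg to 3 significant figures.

Alkalinity to neutralize: (229 − 183) = 46 mg/L as CaCO₃ × 112,000 L = 5152 g as CaCO₃.
Equivalents of H⁺ required: 5152 ÷ 50 g/eq = 103 eq = 103 mol NaHSO₄.
Mass of NaHSO₄: 103 × 120.1 = 12,380 g.

12.4 kg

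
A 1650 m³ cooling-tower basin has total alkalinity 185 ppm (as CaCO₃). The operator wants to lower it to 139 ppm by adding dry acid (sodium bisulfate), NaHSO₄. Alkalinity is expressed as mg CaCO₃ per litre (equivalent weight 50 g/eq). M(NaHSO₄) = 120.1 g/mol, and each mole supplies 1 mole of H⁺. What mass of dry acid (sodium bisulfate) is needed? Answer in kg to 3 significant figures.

182 kg

Volume: 1650 m³ = 1,650,000 L.
Alkalinity to neutralize: (185 − 139) = 46 mg/L as CaCO₃ × 1,650,000 L = 75,900 g as CaCO₃.
Equivalents of H⁺ required: 75,900 ÷ 50 g/eq = 1518 eq = 1518 mol NaHSO₄.
Mass of NaHSO₄: 1518 × 120.1 = 182,300 g.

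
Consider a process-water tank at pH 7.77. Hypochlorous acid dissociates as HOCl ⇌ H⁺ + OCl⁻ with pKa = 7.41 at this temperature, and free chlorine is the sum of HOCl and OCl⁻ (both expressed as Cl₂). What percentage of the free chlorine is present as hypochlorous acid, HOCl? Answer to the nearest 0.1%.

30.4%

[OCl⁻]/[HOCl] = 10^(pH − pKa) = 10^(7.77 − 7.41) = 10^0.36 = 2.291.
Fraction as HOCl = 1 / (1 + 2.291) = 0.3039.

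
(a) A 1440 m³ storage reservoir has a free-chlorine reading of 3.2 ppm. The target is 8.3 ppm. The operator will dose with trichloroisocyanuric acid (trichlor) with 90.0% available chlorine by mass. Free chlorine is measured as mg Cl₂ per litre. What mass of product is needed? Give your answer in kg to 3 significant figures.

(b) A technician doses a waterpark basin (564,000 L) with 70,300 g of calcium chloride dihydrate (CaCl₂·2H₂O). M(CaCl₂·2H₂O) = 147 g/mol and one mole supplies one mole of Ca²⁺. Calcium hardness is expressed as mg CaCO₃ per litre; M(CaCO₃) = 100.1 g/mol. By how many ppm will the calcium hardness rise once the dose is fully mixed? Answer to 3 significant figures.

(a) 8.16 kg; (b) 84.9 ppm

(a) Volume: 1440 m³ = 1,440,000 L.
(a) Chlorine deficit: 8.3 − 3.2 = 5.1 ppm = 5.1 mg/L as Cl₂.
(a) Cl₂ equivalent needed: 5.1 mg/L × 1,440,000 L = 7,344,000 mg = 7344 g.
(a) Product at 90.0% available chlorine: 7344 / 0.9 = 8160 g.

(b) Moles of Ca²⁺: 70,300 g ÷ 147 g/mol = 478.2 mol.
(b) As CaCO₃: 478.2 mol × 100.1 g/mol = 47,870 g.
(b) Rise: 47,870 g / 564,000 L × 1000 = 84.88 mg/L.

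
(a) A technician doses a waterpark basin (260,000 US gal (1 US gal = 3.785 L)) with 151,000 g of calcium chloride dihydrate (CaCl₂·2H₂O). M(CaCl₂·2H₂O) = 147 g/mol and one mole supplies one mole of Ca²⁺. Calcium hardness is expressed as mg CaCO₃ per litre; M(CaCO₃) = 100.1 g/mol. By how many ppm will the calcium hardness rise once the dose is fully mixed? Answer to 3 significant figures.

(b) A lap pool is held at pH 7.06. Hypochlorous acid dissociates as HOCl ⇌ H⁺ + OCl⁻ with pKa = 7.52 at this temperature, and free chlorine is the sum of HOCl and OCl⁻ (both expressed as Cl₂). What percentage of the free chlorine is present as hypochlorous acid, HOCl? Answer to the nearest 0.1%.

(a) 104 ppm; (b) 74.3%

(a) Volume: 260,000 US gal × 3.785 L/gal = 984,100 L.
(a) Moles of Ca²⁺: 151,000 g ÷ 147 g/mol = 1027 mol.
(a) As CaCO₃: 1027 mol × 100.1 g/mol = 102,800 g.
(a) Rise: 102,800 g / 984,100 L × 1000 = 104.5 mg/L.

(b) [OCl⁻]/[HOCl] = 10^(pH − pKa) = 10^(7.06 − 7.52) = 10^-0.46 = 0.3467.
(b) Fraction as HOCl = 1 / (1 + 0.3467) = 0.7425.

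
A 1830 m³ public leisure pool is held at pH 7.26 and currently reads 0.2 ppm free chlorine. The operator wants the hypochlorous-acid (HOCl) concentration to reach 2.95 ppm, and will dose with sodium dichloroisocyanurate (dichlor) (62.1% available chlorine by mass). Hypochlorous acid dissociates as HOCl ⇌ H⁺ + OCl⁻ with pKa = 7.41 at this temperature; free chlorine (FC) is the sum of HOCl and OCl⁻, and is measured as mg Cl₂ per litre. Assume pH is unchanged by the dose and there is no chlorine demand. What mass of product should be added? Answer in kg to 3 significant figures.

14.3 kg

Volume: 1830 m³ = 1,830,000 L.
[OCl⁻]/[HOCl] = 10^(pH − pKa) = 10^(7.26 − 7.41) = 0.7079; fraction as HOCl = 1/(1 + 0.7079) = 0.5855.
Free chlorine required for 2.95 ppm HOCl: 2.95 / 0.5855 = 5.038 ppm.
FC to add: 5.038 − 0.2 = 4.838 mg/L as Cl₂.
Cl₂ equivalent: 4.838 mg/L × 1,830,000 L = 8854 g.
Product at 62.1% available Cl: 8854 / 0.621 = 14,260 g.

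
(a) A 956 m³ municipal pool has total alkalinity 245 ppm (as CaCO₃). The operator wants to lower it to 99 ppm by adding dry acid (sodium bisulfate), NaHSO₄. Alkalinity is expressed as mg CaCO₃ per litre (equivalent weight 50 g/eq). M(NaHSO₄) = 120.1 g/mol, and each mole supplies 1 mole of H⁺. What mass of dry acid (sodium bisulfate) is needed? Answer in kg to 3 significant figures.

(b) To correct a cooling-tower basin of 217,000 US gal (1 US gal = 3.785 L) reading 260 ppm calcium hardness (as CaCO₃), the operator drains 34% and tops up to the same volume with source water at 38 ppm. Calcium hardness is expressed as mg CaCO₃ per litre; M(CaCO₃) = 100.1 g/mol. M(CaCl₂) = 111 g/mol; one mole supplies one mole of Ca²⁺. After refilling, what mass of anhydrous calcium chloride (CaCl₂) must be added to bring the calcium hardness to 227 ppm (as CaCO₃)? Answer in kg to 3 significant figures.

(a) 335 kg; (b) 38.7 kg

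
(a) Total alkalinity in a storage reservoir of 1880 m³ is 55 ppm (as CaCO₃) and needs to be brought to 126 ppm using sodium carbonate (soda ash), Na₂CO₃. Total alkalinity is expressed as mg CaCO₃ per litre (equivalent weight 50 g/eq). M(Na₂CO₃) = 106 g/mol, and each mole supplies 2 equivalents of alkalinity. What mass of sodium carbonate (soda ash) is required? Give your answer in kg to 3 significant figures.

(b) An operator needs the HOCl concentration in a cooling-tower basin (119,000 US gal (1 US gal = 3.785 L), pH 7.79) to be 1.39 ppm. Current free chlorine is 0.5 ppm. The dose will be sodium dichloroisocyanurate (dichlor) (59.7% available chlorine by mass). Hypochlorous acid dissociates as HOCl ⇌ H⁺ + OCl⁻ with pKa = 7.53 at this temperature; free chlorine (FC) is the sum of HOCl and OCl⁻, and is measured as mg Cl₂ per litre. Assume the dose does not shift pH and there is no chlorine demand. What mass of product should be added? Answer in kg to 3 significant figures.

(a) 141 kg; (b) 2.58 kg

(a) Volume: 1880 m³ = 1,880,000 L.
(a) Alkalinity to add: (126 − 55) = 71 mg/L as CaCO₃ × 1,880,000 L = 133,500 g as CaCO₃.
(a) Equivalents: 133,500 g ÷ 50 g/eq = 2670 eq.
(a) Each mole of Na₂CO₃ supplies 2 eq, so 2670 / 2 = 1335 mol.
(a) Mass: 1335 mol × 106 g/mol = 141,500 g.

(b) Volume: 119,000 US gal × 3.785 L/gal = 450,415 L.
(b) [OCl⁻]/[HOCl] = 10^(pH − pKa) = 10^(7.79 − 7.53) = 1.82; fraction as HOCl = 1/(1 + 1.82) = 0.3546.
(b) Free chlorine required for 1.39 ppm HOCl: 1.39 / 0.3546 = 3.919 ppm.
(b) FC to add: 3.919 − 0.5 = 3.419 mg/L as Cl₂.
(b) Cl₂ equivalent: 3.419 mg/L × 450,415 L = 1540 g.
(b) Product at 59.7% available Cl: 1540 / 0.597 = 2580 g.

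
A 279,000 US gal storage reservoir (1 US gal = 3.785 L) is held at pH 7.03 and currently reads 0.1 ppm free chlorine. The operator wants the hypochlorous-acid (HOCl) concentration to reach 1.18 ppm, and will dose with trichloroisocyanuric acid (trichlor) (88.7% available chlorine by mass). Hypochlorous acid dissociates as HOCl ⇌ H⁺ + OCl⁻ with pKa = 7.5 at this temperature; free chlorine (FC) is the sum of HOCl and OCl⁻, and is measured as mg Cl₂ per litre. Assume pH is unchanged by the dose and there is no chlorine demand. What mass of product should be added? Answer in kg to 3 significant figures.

1.76 kg

Volume: 279,000 US gal × 3.785 L/gal = 1,056,015 L.
[OCl⁻]/[HOCl] = 10^(pH − pKa) = 10^(7.03 − 7.5) = 0.3388; fraction as HOCl = 1/(1 + 0.3388) = 0.7469.
Free chlorine required for 1.18 ppm HOCl: 1.18 / 0.7469 = 1.58 ppm.
FC to add: 1.58 − 0.1 = 1.48 mg/L as Cl₂.
Cl₂ equivalent: 1.48 mg/L × 1,056,015 L = 1563 g.
Product at 88.7% available Cl: 1563 / 0.887 = 1762 g.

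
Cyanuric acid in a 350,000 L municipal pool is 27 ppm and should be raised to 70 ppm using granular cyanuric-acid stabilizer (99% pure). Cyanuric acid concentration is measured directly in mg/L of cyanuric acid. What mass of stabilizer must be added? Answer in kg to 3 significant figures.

15.2 kg

CYA to add: (70 − 27) = 43 mg/L × 350,000 L = 15,050 g cyanuric acid.
At 99% purity: 15,050 / 0.99 = 15,200 g product.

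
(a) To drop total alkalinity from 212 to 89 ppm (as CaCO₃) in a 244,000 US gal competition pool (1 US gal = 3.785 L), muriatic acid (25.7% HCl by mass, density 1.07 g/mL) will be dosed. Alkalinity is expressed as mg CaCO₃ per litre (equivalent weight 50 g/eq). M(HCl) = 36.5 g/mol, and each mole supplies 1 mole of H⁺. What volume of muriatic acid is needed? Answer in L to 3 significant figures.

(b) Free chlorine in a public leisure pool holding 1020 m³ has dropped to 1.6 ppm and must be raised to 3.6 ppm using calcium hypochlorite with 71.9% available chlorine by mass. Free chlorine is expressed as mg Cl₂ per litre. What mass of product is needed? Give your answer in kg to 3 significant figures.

(a) 302 L; (b) 2.84 kg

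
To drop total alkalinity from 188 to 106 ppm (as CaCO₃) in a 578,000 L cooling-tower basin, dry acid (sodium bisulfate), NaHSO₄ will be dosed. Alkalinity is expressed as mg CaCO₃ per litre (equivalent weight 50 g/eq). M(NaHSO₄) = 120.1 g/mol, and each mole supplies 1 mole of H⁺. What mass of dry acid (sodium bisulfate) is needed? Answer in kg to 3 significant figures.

114 kg

Alkalinity to neutralize: (188 − 106) = 82 mg/L as CaCO₃ × 578,000 L = 47,400 g as CaCO₃.
Equivalents of H⁺ required: 47,400 ÷ 50 g/eq = 947.9 eq = 947.9 mol NaHSO₄.
Mass of NaHSO₄: 947.9 × 120.1 = 113,800 g.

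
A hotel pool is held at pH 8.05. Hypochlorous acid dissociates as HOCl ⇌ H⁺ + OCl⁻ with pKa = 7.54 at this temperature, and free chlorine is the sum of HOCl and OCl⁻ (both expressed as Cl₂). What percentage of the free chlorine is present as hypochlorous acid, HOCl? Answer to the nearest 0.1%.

[OCl⁻]/[HOCl] = 10^(pH − pKa) = 10^(8.05 − 7.54) = 10^0.51 = 3.236.
Fraction as HOCl = 1 / (1 + 3.236) = 0.2361.

23.6%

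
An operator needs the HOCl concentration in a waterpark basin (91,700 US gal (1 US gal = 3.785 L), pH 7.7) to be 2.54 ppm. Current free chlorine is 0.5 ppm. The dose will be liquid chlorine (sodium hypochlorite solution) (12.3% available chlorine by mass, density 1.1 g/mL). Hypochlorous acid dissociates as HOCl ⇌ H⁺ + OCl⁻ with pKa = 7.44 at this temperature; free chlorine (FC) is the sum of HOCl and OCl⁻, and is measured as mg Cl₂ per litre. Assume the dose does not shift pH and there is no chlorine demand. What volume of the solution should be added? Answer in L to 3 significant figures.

Volume: 91,700 US gal × 3.785 L/gal = 347,084 L.
[OCl⁻]/[HOCl] = 10^(pH − pKa) = 10^(7.7 − 7.44) = 1.82; fraction as HOCl = 1/(1 + 1.82) = 0.3546.
Free chlorine required for 2.54 ppm HOCl: 2.54 / 0.3546 = 7.162 ppm.
FC to add: 7.162 − 0.5 = 6.662 mg/L as Cl₂.
Cl₂ equivalent: 6.662 mg/L × 347,084 L = 2312 g.
Product at 12.3% available Cl: 2312 / 0.123 = 18,800 g.
Volume: 18,800 g ÷ 1.1 g/mL = 17,090 mL.

17.1 L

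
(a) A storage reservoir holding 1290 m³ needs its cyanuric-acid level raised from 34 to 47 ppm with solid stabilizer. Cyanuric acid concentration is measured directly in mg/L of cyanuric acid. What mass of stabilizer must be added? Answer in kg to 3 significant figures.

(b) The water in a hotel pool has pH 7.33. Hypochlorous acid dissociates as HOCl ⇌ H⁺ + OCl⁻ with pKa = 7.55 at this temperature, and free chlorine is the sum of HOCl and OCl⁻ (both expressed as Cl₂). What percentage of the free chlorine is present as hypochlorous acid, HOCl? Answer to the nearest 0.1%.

(a) 16.8 kg; (b) 62.4%

(a) Volume: 1290 m³ = 1,290,000 L.
(a) CYA to add: (47 − 34) = 13 mg/L × 1,290,000 L = 16,770 g cyanuric acid.

(b) [OCl⁻]/[HOCl] = 10^(pH − pKa) = 10^(7.33 − 7.55) = 10^-0.22 = 0.6026.
(b) Fraction as HOCl = 1 / (1 + 0.6026) = 0.624.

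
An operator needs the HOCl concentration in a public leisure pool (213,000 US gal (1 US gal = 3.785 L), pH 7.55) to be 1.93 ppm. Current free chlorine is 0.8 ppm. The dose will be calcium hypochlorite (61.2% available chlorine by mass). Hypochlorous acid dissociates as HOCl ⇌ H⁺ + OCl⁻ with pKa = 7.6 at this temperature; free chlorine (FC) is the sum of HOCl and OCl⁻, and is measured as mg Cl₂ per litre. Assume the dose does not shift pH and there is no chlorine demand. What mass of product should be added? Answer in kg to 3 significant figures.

Volume: 213,000 US gal × 3.785 L/gal = 806,205 L.
[OCl⁻]/[HOCl] = 10^(pH − pKa) = 10^(7.55 − 7.6) = 0.8913; fraction as HOCl = 1/(1 + 0.8913) = 0.5288.
Free chlorine required for 1.93 ppm HOCl: 1.93 / 0.5288 = 3.65 ppm.
FC to add: 3.65 − 0.8 = 2.85 mg/L as Cl₂.
Cl₂ equivalent: 2.85 mg/L × 806,205 L = 2298 g.
Product at 61.2% available Cl: 2298 / 0.612 = 3755 g.

3.75 kg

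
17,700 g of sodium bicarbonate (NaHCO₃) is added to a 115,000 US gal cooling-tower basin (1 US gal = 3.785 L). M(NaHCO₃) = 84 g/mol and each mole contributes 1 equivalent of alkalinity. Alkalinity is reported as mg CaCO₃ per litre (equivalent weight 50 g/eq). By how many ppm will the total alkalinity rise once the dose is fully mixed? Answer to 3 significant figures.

Volume: 115,000 US gal × 3.785 L/gal = 435,275 L.
Moles of NaHCO₃: 17,700 g ÷ 84 g/mol = 210.7 mol → 210.7 eq of alkalinity.
As CaCO₃: 210.7 eq × 50 g/eq = 10,540 g.
Rise: 10,540 g / 435,275 L × 1000 = 24.2 mg/L.

24.2 ppm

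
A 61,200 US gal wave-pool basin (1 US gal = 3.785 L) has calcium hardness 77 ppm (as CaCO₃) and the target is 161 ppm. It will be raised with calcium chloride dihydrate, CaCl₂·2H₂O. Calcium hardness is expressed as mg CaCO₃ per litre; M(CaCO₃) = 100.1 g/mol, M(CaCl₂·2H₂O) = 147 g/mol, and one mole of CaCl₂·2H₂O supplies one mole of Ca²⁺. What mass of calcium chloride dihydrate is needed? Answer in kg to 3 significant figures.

28.6 kg

Volume: 61,200 US gal × 3.785 L/gal = 231,642 L.
Hardness to add: (161 − 77) = 84 mg/L as CaCO₃ × 231,642 L = 19,460 g as CaCO₃.
Moles of Ca²⁺ (1 mol Ca²⁺ ≡ 1 mol CaCO₃): 19,460 / 100.1 g/mol = 194.4 mol.
Mass of CaCl₂·2H₂O: 194.4 × 147 = 28,570 g.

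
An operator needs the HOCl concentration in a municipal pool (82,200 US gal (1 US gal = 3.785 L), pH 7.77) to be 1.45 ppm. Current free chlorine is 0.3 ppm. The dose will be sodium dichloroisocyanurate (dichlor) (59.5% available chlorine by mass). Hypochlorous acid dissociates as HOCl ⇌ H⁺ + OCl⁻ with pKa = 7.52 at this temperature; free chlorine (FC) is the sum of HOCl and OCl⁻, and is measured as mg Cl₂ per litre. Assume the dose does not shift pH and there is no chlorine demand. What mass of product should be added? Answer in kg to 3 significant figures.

Volume: 82,200 US gal × 3.785 L/gal = 311,127 L.
[OCl⁻]/[HOCl] = 10^(pH − pKa) = 10^(7.77 − 7.52) = 1.778; fraction as HOCl = 1/(1 + 1.778) = 0.3599.
Free chlorine required for 1.45 ppm HOCl: 1.45 / 0.3599 = 4.029 ppm.
FC to add: 4.029 − 0.3 = 3.729 mg/L as Cl₂.
Cl₂ equivalent: 3.729 mg/L × 311,127 L = 1160 g.
Product at 59.5% available Cl: 1160 / 0.595 = 1950 g.

1.95 kg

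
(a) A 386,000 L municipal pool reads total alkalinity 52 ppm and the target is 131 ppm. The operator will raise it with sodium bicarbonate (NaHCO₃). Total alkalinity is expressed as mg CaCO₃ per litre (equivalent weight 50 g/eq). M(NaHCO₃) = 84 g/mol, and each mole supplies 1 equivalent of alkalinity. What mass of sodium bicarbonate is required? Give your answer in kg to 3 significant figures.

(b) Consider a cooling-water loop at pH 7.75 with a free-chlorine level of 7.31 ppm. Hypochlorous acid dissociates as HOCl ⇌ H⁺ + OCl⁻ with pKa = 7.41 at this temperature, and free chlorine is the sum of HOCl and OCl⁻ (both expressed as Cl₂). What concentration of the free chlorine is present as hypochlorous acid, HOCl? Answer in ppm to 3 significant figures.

(a) Alkalinity to add: (131 − 52) = 79 mg/L as CaCO₃ × 386,000 L = 30,490 g as CaCO₃.
(a) Equivalents: 30,490 g ÷ 50 g/eq = 609.9 eq.
(a) NaHCO₃ supplies 1 eq per mole → 609.9 mol.
(a) Mass: 609.9 mol × 84 g/mol = 51,230 g.

(b) [OCl⁻]/[HOCl] = 10^(pH − pKa) = 10^(7.75 − 7.41) = 10^0.34 = 2.188.
(b) Fraction as HOCl = 1 / (1 + 2.188) = 0.3137.
(b) HOCl = 0.3137 × 7.31 ppm = 2.293 ppm.

(a) 51.2 kg; (b) 2.29 ppm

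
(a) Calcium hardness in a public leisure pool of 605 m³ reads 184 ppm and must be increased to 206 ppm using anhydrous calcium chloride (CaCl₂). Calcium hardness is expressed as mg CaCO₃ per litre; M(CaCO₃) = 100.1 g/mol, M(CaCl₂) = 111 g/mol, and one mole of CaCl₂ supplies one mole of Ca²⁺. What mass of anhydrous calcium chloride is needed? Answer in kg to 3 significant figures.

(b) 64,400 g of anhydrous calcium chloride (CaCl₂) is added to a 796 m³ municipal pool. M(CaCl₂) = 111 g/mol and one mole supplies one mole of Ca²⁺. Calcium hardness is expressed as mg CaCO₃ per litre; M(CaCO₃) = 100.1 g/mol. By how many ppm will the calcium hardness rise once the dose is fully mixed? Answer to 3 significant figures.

(a) Volume: 605 m³ = 605,000 L.
(a) Hardness to add: (206 − 184) = 22 mg/L as CaCO₃ × 605,000 L = 13,310 g as CaCO₃.
(a) Moles of Ca²⁺ (1 mol Ca²⁺ ≡ 1 mol CaCO₃): 13,310 / 100.1 g/mol = 133 mol.
(a) Mass of CaCl₂: 133 × 111 = 14,760 g.

(b) Volume: 796 m³ = 796,000 L.
(b) Moles of Ca²⁺: 64,400 g ÷ 111 g/mol = 580.2 mol.
(b) As CaCO₃: 580.2 mol × 100.1 g/mol = 58,080 g.
(b) Rise: 58,080 g / 796,000 L × 1000 = 72.96 mg/L.

(a) 14.8 kg; (b) 73.0 ppm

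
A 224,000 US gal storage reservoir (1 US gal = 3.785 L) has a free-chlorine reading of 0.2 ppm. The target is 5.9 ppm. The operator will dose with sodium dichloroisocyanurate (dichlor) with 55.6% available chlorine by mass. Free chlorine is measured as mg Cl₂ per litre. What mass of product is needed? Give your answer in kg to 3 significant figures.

Volume: 224,000 US gal × 3.785 L/gal = 847,840 L.
Chlorine deficit: 5.9 − 0.2 = 5.7 ppm = 5.7 mg/L as Cl₂.
Cl₂ equivalent needed: 5.7 mg/L × 847,840 L = 4,833,000 mg = 4833 g.
Product at 55.6% available chlorine: 4833 / 0.556 = 8692 g.

8.69 kg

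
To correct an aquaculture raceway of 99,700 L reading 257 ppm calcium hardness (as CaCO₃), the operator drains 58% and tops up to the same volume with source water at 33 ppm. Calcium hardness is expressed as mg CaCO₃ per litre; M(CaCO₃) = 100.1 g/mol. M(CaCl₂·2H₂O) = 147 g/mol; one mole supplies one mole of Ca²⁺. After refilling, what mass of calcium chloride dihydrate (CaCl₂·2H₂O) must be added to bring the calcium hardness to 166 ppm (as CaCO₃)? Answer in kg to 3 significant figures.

5.70 kg

After draining 58% and refilling: 257 × 0.42 + 33 × 0.58 = 127.08 ppm.
Deficit to target: 166 − 127.08 = 38.92 mg/L.
As CaCO₃: 38.92 mg/L × 99,700 L = 3880 g; ÷ 100.1 = 38.76 mol Ca²⁺.
Mass: 38.76 × 147 = 5698 g.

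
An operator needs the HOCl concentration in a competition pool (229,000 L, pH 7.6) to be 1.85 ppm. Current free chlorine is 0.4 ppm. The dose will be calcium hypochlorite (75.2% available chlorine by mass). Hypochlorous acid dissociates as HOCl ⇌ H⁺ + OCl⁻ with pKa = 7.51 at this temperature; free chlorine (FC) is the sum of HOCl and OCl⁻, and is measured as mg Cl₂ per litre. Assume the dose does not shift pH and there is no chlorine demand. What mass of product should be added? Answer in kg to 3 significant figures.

[OCl⁻]/[HOCl] = 10^(pH − pKa) = 10^(7.6 − 7.51) = 1.23; fraction as HOCl = 1/(1 + 1.23) = 0.4484.
Free chlorine required for 1.85 ppm HOCl: 1.85 / 0.4484 = 4.126 ppm.
FC to add: 4.126 − 0.4 = 3.726 mg/L as Cl₂.
Cl₂ equivalent: 3.726 mg/L × 229,000 L = 853.3 g.
Product at 75.2% available Cl: 853.3 / 0.752 = 1135 g.

1.13 kg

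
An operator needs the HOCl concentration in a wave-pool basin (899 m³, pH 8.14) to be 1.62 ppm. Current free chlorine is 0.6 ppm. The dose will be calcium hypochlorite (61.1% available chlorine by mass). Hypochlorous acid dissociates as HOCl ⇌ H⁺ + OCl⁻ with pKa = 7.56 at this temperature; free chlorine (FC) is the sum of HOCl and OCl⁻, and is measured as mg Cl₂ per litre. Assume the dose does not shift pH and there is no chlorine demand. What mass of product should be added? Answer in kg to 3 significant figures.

Volume: 899 m³ = 899,000 L.
[OCl⁻]/[HOCl] = 10^(pH − pKa) = 10^(8.14 − 7.56) = 3.802; fraction as HOCl = 1/(1 + 3.802) = 0.2083.
Free chlorine required for 1.62 ppm HOCl: 1.62 / 0.2083 = 7.779 ppm.
FC to add: 7.779 − 0.6 = 7.179 mg/L as Cl₂.
Cl₂ equivalent: 7.179 mg/L × 899,000 L = 6454 g.
Product at 61.1% available Cl: 6454 / 0.611 = 10,560 g.

10.6 kg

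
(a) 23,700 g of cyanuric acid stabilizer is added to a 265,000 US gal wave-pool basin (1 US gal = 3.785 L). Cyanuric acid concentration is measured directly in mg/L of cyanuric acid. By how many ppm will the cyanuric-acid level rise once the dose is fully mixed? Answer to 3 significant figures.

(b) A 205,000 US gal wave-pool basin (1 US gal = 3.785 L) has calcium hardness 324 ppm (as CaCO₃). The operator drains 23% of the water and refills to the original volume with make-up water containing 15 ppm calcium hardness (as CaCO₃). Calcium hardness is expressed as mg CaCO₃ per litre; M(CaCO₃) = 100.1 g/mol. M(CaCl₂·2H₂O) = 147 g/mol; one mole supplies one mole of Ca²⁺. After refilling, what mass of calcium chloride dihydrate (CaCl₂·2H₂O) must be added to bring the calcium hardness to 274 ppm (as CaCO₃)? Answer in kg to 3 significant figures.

(a) 23.6 ppm; (b) 24.0 kg

(a) Volume: 265,000 US gal × 3.785 L/gal = 1,003,025 L.
(a) Rise: 23,700 g / 1,003,025 L × 1000 = 23.63 mg/L.

(b) Volume: 205,000 US gal × 3.785 L/gal = 775,925 L.
(b) After draining 23% and refilling: 324 × 0.77 + 15 × 0.23 = 252.93 ppm.
(b) Deficit to target: 274 − 252.93 = 21.07 mg/L.
(b) As CaCO₃: 21.07 mg/L × 775,925 L = 16,350 g; ÷ 100.1 = 163.3 mol Ca²⁺.
(b) Mass: 163.3 × 147 = 24,010 g.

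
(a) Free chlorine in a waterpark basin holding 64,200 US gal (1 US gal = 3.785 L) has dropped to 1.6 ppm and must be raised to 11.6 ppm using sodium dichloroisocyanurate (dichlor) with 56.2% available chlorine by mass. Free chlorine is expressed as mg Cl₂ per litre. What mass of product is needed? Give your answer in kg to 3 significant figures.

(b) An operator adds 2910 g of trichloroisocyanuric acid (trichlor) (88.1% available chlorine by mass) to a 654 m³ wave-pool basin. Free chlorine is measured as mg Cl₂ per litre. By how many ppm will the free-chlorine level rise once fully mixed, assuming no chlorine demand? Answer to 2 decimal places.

(a) 4.32 kg; (b) 3.92 ppm

(a) Volume: 64,200 US gal × 3.785 L/gal = 242,997 L.
(a) Chlorine deficit: 11.6 − 1.6 = 10 ppm = 10 mg/L as Cl₂.
(a) Cl₂ equivalent needed: 10 mg/L × 242,997 L = 2,430,000 mg = 2430 g.
(a) Product at 56.2% available chlorine: 2430 / 0.562 = 4324 g.

(b) Volume: 654 m³ = 654,000 L.
(b) Available chlorine delivered: 2910 g × 0.881 = 2564 g as Cl₂.
(b) Concentration rise: 2564 g / 654,000 L = 3.92 mg/L = 3.92 ppm.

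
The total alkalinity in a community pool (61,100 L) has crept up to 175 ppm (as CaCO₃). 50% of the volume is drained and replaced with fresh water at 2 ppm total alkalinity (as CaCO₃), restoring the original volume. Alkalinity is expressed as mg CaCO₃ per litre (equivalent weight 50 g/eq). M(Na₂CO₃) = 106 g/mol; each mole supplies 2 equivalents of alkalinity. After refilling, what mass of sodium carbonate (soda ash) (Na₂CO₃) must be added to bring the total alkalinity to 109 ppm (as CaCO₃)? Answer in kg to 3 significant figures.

1.33 kg

After draining 50% and refilling: 175 × 0.50 + 2 × 0.50 = 88.5 ppm.
Deficit to target: 109 − 88.5 = 20.5 mg/L.
As CaCO₃: 20.5 mg/L × 61,100 L = 1253 g; ÷ 50 g/eq ÷ 2 = 12.53 mol Na₂CO₃.
Mass: 12.53 × 106 = 1328 g.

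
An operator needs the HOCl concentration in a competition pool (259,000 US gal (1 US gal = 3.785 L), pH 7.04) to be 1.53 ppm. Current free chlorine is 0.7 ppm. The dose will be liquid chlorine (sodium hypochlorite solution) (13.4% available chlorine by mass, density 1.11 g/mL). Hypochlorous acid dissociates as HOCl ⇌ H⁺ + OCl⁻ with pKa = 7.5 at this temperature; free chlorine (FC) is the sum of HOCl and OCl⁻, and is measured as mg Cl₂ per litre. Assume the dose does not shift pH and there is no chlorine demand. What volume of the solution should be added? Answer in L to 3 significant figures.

Volume: 259,000 US gal × 3.785 L/gal = 980,315 L.
[OCl⁻]/[HOCl] = 10^(pH − pKa) = 10^(7.04 − 7.5) = 0.3467; fraction as HOCl = 1/(1 + 0.3467) = 0.7425.
Free chlorine required for 1.53 ppm HOCl: 1.53 / 0.7425 = 2.061 ppm.
FC to add: 2.061 − 0.7 = 1.361 mg/L as Cl₂.
Cl₂ equivalent: 1.361 mg/L × 980,315 L = 1334 g.
Product at 13.4% available Cl: 1334 / 0.134 = 9953 g.
Volume: 9953 g ÷ 1.11 g/mL = 8967 mL.

8.97 L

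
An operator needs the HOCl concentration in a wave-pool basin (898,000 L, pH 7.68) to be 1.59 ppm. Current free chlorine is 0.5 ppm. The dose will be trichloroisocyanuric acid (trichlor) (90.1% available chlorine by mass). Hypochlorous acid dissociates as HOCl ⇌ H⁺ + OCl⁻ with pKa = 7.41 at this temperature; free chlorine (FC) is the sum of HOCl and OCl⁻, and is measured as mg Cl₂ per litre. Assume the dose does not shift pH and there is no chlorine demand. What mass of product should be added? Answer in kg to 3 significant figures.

4.04 kg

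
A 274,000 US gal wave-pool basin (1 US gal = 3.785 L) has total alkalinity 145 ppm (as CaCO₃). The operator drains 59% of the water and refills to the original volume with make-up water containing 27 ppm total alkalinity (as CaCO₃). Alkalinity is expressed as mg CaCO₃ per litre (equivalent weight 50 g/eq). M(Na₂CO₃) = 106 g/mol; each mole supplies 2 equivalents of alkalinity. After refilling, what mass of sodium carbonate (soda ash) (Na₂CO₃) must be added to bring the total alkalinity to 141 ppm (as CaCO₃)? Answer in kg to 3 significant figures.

72.1 kg

Volume: 274,000 US gal × 3.785 L/gal = 1,037,090 L.
After draining 59% and refilling: 145 × 0.41 + 27 × 0.59 = 75.38 ppm.
Deficit to target: 141 − 75.38 = 65.62 mg/L.
As CaCO₃: 65.62 mg/L × 1,037,090 L = 68,050 g; ÷ 50 g/eq ÷ 2 = 680.5 mol Na₂CO₃.
Mass: 680.5 × 106 = 72,140 g.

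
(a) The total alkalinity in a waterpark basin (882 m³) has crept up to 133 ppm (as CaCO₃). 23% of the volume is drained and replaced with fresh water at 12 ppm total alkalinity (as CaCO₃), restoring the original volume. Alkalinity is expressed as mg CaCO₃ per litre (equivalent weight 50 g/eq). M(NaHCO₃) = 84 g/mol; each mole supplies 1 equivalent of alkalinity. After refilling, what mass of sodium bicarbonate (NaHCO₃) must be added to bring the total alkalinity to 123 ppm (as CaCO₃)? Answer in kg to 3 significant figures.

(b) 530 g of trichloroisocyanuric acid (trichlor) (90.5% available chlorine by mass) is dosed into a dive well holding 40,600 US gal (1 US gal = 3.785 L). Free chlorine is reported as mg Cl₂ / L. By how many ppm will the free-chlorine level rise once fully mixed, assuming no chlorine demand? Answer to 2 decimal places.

(a) 26.4 kg; (b) 3.12 ppm

(a) Volume: 882 m³ = 882,000 L.
(a) After draining 23% and refilling: 133 × 0.77 + 12 × 0.23 = 105.17 ppm.
(a) Deficit to target: 123 − 105.17 = 17.83 mg/L.
(a) As CaCO₃: 17.83 mg/L × 882,000 L = 15,730 g; ÷ 50 g/eq ÷ 1 = 314.5 mol NaHCO₃.
(a) Mass: 314.5 × 84 = 26,420 g.

(b) Volume: 40,600 US gal × 3.785 L/gal = 153,671 L.
(b) Available chlorine delivered: 530 g × 0.905 = 479.7 g as Cl₂.
(b) Concentration rise: 479.7 g / 153,671 L = 3.121 mg/L = 3.12 ppm.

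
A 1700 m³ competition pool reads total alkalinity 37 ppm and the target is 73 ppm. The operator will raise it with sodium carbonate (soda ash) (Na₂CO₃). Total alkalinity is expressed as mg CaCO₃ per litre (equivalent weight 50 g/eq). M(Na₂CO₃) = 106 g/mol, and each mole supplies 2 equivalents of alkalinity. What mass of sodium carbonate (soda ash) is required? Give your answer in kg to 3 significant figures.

Volume: 1700 m³ = 1,700,000 L.
Alkalinity to add: (73 − 37) = 36 mg/L as CaCO₃ × 1,700,000 L = 61,200 g as CaCO₃.
Equivalents: 61,200 g ÷ 50 g/eq = 1224 eq.
Each mole of Na₂CO₃ supplies 2 eq, so 1224 / 2 = 612 mol.
Mass: 612 mol × 106 g/mol = 64,870 g.

64.9 kg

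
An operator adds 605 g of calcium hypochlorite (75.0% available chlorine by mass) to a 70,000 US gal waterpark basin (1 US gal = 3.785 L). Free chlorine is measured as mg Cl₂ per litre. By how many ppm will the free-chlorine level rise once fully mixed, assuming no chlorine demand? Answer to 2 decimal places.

1.71 ppm

Volume: 70,000 US gal × 3.785 L/gal = 264,950 L.
Available chlorine delivered: 605 g × 0.75 = 453.8 g as Cl₂.
Concentration rise: 453.8 g / 264,950 L = 1.713 mg/L = 1.71 ppm.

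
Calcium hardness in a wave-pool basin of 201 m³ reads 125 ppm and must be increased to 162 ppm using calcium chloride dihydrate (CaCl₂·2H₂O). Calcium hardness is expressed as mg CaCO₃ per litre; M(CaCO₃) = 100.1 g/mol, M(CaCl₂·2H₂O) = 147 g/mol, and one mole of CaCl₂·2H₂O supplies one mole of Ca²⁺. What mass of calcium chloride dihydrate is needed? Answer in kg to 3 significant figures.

10.9 kg

Volume: 201 m³ = 201,000 L.
Hardness to add: (162 − 125) = 37 mg/L as CaCO₃ × 201,000 L = 7437 g as CaCO₃.
Moles of Ca²⁺ (1 mol Ca²⁺ ≡ 1 mol CaCO₃): 7437 / 100.1 g/mol = 74.3 mol.
Mass of CaCl₂·2H₂O: 74.3 × 147 = 10,920 g.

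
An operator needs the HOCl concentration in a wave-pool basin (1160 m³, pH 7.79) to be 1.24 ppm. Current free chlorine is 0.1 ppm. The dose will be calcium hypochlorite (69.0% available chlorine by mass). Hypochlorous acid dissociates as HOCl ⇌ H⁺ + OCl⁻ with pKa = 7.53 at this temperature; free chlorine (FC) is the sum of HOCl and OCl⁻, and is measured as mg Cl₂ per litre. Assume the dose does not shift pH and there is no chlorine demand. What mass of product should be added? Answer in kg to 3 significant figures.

5.71 kg

Volume: 1160 m³ = 1,160,000 L.
[OCl⁻]/[HOCl] = 10^(pH − pKa) = 10^(7.79 − 7.53) = 1.82; fraction as HOCl = 1/(1 + 1.82) = 0.3546.
Free chlorine required for 1.24 ppm HOCl: 1.24 / 0.3546 = 3.496 ppm.
FC to add: 3.496 − 0.1 = 3.396 mg/L as Cl₂.
Cl₂ equivalent: 3.396 mg/L × 1,160,000 L = 3940 g.
Product at 69.0% available Cl: 3940 / 0.69 = 5710 g.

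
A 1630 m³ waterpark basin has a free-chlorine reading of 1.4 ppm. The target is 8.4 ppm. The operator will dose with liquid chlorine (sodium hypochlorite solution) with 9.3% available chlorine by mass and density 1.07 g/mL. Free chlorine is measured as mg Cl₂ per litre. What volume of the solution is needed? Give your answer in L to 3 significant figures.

115 L

Volume: 1630 m³ = 1,630,000 L.
Chlorine deficit: 8.4 − 1.4 = 7 ppm = 7 mg/L as Cl₂.
Cl₂ equivalent needed: 7 mg/L × 1,630,000 L = 11,410,000 mg = 11,410 g.
Product at 9.3% available chlorine: 11,410 / 0.093 = 122,700 g.
Volume at density 1.07 g/mL: 122,700 g ÷ 1.07 g/mL = 114,700 mL.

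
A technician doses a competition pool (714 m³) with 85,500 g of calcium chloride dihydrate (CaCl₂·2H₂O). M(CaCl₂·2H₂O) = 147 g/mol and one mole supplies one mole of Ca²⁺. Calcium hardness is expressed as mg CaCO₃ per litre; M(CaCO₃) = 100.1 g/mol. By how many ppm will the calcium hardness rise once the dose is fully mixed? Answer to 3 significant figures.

81.5 ppm

Volume: 714 m³ = 714,000 L.
Moles of Ca²⁺: 85,500 g ÷ 147 g/mol = 581.6 mol.
As CaCO₃: 581.6 mol × 100.1 g/mol = 58,220 g.
Rise: 58,220 g / 714,000 L × 1000 = 81.54 mg/L.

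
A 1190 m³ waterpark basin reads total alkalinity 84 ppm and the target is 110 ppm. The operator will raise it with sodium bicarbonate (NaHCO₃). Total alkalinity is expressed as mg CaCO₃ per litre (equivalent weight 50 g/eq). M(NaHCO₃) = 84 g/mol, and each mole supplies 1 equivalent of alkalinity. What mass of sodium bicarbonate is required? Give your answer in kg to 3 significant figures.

52.0 kg

Volume: 1190 m³ = 1,190,000 L.
Alkalinity to add: (110 − 84) = 26 mg/L as CaCO₃ × 1,190,000 L = 30,940 g as CaCO₃.
Equivalents: 30,940 g ÷ 50 g/eq = 618.8 eq.
NaHCO₃ supplies 1 eq per mole → 618.8 mol.
Mass: 618.8 mol × 84 g/mol = 51,980 g.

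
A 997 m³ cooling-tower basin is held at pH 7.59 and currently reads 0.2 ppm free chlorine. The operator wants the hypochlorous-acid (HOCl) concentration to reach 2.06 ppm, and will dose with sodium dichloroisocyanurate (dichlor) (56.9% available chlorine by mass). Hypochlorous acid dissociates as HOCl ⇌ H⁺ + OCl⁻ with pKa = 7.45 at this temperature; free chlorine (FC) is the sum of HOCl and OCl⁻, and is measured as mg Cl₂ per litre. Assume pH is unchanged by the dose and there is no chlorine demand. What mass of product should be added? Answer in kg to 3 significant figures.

8.24 kg

Volume: 997 m³ = 997,000 L.
[OCl⁻]/[HOCl] = 10^(pH − pKa) = 10^(7.59 − 7.45) = 1.38; fraction as HOCl = 1/(1 + 1.38) = 0.4201.
Free chlorine required for 2.06 ppm HOCl: 2.06 / 0.4201 = 4.904 ppm.
FC to add: 4.904 − 0.2 = 4.704 mg/L as Cl₂.
Cl₂ equivalent: 4.704 mg/L × 997,000 L = 4689 g.
Product at 56.9% available Cl: 4689 / 0.569 = 8242 g.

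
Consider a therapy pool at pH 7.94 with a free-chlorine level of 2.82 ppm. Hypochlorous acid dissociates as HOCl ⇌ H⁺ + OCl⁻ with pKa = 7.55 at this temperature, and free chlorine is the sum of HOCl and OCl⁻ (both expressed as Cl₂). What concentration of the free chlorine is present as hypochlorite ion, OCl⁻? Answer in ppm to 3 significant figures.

2.00 ppm

[OCl⁻]/[HOCl] = 10^(pH − pKa) = 10^(7.94 − 7.55) = 10^0.39 = 2.455.
Fraction as HOCl = 1 / (1 + 2.455) = 0.2895.
OCl⁻ = (1 − 0.2895) × 2.82 ppm = 2.004 ppm.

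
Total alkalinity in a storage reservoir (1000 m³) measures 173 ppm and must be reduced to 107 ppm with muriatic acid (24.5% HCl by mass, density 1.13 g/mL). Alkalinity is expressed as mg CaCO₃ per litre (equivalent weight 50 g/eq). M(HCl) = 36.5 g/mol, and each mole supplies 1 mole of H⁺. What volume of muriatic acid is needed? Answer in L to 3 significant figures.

Volume: 1000 m³ = 1,000,000 L.
Alkalinity to neutralize: (173 − 107) = 66 mg/L as CaCO₃ × 1,000,000 L = 66,000 g as CaCO₃.
Equivalents of H⁺ required: 66,000 ÷ 50 g/eq = 1320 eq = 1320 mol HCl.
Mass of HCl: 1320 × 36.5 = 48,180 g.
Mass of 24.5% solution: 48,180 / 0.245 = 196,700 g.
Volume: 196,700 g ÷ 1.13 g/mL = 174,000 mL.

174 L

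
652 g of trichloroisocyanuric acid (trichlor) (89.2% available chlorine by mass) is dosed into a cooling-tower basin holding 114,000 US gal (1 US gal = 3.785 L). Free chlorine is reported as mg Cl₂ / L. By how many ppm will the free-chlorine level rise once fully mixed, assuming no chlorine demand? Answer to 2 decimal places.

1.35 ppm

Volume: 114,000 US gal × 3.785 L/gal = 431,490 L.
Available chlorine delivered: 652 g × 0.892 = 581.6 g as Cl₂.
Concentration rise: 581.6 g / 431,490 L = 1.348 mg/L = 1.35 ppm.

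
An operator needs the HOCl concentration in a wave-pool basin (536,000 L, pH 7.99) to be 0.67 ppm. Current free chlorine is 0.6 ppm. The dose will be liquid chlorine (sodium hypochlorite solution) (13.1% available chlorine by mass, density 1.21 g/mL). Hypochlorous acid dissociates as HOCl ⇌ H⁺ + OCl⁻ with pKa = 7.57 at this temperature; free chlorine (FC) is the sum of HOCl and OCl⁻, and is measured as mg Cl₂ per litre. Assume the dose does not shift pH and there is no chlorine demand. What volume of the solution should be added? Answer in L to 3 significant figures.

6.20 L

[OCl⁻]/[HOCl] = 10^(pH − pKa) = 10^(7.99 − 7.57) = 2.63; fraction as HOCl = 1/(1 + 2.63) = 0.2755.
Free chlorine required for 0.67 ppm HOCl: 0.67 / 0.2755 = 2.432 ppm.
FC to add: 2.432 − 0.6 = 1.832 mg/L as Cl₂.
Cl₂ equivalent: 1.832 mg/L × 536,000 L = 982.1 g.
Product at 13.1% available Cl: 982.1 / 0.131 = 7497 g.
Volume: 7497 g ÷ 1.21 g/mL = 6196 mL.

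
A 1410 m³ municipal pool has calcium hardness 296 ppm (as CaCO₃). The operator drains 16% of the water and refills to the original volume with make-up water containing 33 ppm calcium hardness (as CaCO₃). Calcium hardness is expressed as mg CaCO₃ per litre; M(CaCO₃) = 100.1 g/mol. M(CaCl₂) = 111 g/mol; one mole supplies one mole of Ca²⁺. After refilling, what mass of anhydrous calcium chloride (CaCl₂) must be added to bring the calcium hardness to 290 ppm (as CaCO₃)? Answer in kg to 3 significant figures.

56.4 kg

Volume: 1410 m³ = 1,410,000 L.
After draining 16% and refilling: 296 × 0.84 + 33 × 0.16 = 253.92 ppm.
Deficit to target: 290 − 253.92 = 36.08 mg/L.
As CaCO₃: 36.08 mg/L × 1,410,000 L = 50,870 g; ÷ 100.1 = 508.2 mol Ca²⁺.
Mass: 508.2 × 111 = 56,410 g.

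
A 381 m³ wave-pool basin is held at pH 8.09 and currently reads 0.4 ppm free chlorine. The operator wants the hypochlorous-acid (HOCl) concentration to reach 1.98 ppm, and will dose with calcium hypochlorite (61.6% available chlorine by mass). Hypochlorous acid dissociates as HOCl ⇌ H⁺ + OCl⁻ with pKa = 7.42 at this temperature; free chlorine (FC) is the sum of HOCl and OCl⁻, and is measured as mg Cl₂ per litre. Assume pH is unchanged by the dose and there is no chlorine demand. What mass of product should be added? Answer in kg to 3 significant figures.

Volume: 381 m³ = 381,000 L.
[OCl⁻]/[HOCl] = 10^(pH − pKa) = 10^(8.09 − 7.42) = 4.677; fraction as HOCl = 1/(1 + 4.677) = 0.1761.
Free chlorine required for 1.98 ppm HOCl: 1.98 / 0.1761 = 11.24 ppm.
FC to add: 11.24 − 0.4 = 10.84 mg/L as Cl₂.
Cl₂ equivalent: 10.84 mg/L × 381,000 L = 4130 g.
Product at 61.6% available Cl: 4130 / 0.616 = 6705 g.

6.71 kg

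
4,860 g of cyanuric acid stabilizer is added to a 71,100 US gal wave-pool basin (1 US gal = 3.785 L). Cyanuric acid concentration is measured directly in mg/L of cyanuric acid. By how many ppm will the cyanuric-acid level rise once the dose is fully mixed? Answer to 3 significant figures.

Volume: 71,100 US gal × 3.785 L/gal = 269,114 L.
Rise: 4,860 g / 269,114 L × 1000 = 18.06 mg/L.

18.1 ppm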